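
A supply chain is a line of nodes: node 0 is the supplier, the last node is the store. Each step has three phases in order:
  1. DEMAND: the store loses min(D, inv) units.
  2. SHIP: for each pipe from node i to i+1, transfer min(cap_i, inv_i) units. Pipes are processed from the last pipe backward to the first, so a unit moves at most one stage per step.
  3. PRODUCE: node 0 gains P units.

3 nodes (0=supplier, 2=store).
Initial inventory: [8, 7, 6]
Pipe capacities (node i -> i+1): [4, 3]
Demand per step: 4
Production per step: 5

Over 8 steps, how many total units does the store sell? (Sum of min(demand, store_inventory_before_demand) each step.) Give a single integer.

Answer: 27

Derivation:
Step 1: sold=4 (running total=4) -> [9 8 5]
Step 2: sold=4 (running total=8) -> [10 9 4]
Step 3: sold=4 (running total=12) -> [11 10 3]
Step 4: sold=3 (running total=15) -> [12 11 3]
Step 5: sold=3 (running total=18) -> [13 12 3]
Step 6: sold=3 (running total=21) -> [14 13 3]
Step 7: sold=3 (running total=24) -> [15 14 3]
Step 8: sold=3 (running total=27) -> [16 15 3]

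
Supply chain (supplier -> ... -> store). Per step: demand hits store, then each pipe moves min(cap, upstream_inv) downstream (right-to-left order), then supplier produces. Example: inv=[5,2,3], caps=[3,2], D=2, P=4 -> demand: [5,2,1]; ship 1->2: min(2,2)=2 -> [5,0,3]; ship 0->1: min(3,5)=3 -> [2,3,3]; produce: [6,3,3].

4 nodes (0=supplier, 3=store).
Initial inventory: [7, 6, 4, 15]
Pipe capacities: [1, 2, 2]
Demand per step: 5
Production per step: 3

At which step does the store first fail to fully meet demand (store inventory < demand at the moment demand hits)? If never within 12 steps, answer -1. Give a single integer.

Step 1: demand=5,sold=5 ship[2->3]=2 ship[1->2]=2 ship[0->1]=1 prod=3 -> [9 5 4 12]
Step 2: demand=5,sold=5 ship[2->3]=2 ship[1->2]=2 ship[0->1]=1 prod=3 -> [11 4 4 9]
Step 3: demand=5,sold=5 ship[2->3]=2 ship[1->2]=2 ship[0->1]=1 prod=3 -> [13 3 4 6]
Step 4: demand=5,sold=5 ship[2->3]=2 ship[1->2]=2 ship[0->1]=1 prod=3 -> [15 2 4 3]
Step 5: demand=5,sold=3 ship[2->3]=2 ship[1->2]=2 ship[0->1]=1 prod=3 -> [17 1 4 2]
Step 6: demand=5,sold=2 ship[2->3]=2 ship[1->2]=1 ship[0->1]=1 prod=3 -> [19 1 3 2]
Step 7: demand=5,sold=2 ship[2->3]=2 ship[1->2]=1 ship[0->1]=1 prod=3 -> [21 1 2 2]
Step 8: demand=5,sold=2 ship[2->3]=2 ship[1->2]=1 ship[0->1]=1 prod=3 -> [23 1 1 2]
Step 9: demand=5,sold=2 ship[2->3]=1 ship[1->2]=1 ship[0->1]=1 prod=3 -> [25 1 1 1]
Step 10: demand=5,sold=1 ship[2->3]=1 ship[1->2]=1 ship[0->1]=1 prod=3 -> [27 1 1 1]
Step 11: demand=5,sold=1 ship[2->3]=1 ship[1->2]=1 ship[0->1]=1 prod=3 -> [29 1 1 1]
Step 12: demand=5,sold=1 ship[2->3]=1 ship[1->2]=1 ship[0->1]=1 prod=3 -> [31 1 1 1]
First stockout at step 5

5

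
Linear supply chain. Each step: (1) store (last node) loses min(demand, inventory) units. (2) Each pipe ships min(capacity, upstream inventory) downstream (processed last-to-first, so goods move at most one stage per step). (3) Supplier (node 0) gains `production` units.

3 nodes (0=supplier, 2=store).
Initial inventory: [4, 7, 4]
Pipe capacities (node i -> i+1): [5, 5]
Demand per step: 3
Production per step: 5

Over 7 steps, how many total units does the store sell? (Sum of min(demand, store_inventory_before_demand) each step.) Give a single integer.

Answer: 21

Derivation:
Step 1: sold=3 (running total=3) -> [5 6 6]
Step 2: sold=3 (running total=6) -> [5 6 8]
Step 3: sold=3 (running total=9) -> [5 6 10]
Step 4: sold=3 (running total=12) -> [5 6 12]
Step 5: sold=3 (running total=15) -> [5 6 14]
Step 6: sold=3 (running total=18) -> [5 6 16]
Step 7: sold=3 (running total=21) -> [5 6 18]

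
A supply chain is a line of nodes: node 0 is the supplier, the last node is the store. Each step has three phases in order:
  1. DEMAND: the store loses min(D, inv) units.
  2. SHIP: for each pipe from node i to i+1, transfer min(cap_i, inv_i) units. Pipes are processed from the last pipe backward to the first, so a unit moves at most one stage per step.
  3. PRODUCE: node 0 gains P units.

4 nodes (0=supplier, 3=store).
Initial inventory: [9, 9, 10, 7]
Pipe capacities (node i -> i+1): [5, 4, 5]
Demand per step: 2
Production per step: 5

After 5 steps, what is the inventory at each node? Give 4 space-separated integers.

Step 1: demand=2,sold=2 ship[2->3]=5 ship[1->2]=4 ship[0->1]=5 prod=5 -> inv=[9 10 9 10]
Step 2: demand=2,sold=2 ship[2->3]=5 ship[1->2]=4 ship[0->1]=5 prod=5 -> inv=[9 11 8 13]
Step 3: demand=2,sold=2 ship[2->3]=5 ship[1->2]=4 ship[0->1]=5 prod=5 -> inv=[9 12 7 16]
Step 4: demand=2,sold=2 ship[2->3]=5 ship[1->2]=4 ship[0->1]=5 prod=5 -> inv=[9 13 6 19]
Step 5: demand=2,sold=2 ship[2->3]=5 ship[1->2]=4 ship[0->1]=5 prod=5 -> inv=[9 14 5 22]

9 14 5 22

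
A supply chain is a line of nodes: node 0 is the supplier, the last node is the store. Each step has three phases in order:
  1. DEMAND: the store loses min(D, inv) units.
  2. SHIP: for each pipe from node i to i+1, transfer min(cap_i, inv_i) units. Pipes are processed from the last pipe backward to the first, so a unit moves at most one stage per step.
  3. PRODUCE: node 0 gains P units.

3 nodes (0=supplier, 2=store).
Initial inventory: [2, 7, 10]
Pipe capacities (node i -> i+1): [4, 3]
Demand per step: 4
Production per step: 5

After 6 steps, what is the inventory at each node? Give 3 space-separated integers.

Step 1: demand=4,sold=4 ship[1->2]=3 ship[0->1]=2 prod=5 -> inv=[5 6 9]
Step 2: demand=4,sold=4 ship[1->2]=3 ship[0->1]=4 prod=5 -> inv=[6 7 8]
Step 3: demand=4,sold=4 ship[1->2]=3 ship[0->1]=4 prod=5 -> inv=[7 8 7]
Step 4: demand=4,sold=4 ship[1->2]=3 ship[0->1]=4 prod=5 -> inv=[8 9 6]
Step 5: demand=4,sold=4 ship[1->2]=3 ship[0->1]=4 prod=5 -> inv=[9 10 5]
Step 6: demand=4,sold=4 ship[1->2]=3 ship[0->1]=4 prod=5 -> inv=[10 11 4]

10 11 4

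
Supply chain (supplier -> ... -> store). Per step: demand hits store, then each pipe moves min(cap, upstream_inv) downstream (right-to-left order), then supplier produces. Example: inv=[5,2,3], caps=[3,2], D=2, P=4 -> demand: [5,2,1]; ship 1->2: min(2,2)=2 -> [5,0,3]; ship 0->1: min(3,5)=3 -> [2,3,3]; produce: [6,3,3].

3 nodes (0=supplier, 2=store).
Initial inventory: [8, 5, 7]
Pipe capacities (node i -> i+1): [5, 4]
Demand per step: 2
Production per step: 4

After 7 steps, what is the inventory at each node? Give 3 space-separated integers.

Step 1: demand=2,sold=2 ship[1->2]=4 ship[0->1]=5 prod=4 -> inv=[7 6 9]
Step 2: demand=2,sold=2 ship[1->2]=4 ship[0->1]=5 prod=4 -> inv=[6 7 11]
Step 3: demand=2,sold=2 ship[1->2]=4 ship[0->1]=5 prod=4 -> inv=[5 8 13]
Step 4: demand=2,sold=2 ship[1->2]=4 ship[0->1]=5 prod=4 -> inv=[4 9 15]
Step 5: demand=2,sold=2 ship[1->2]=4 ship[0->1]=4 prod=4 -> inv=[4 9 17]
Step 6: demand=2,sold=2 ship[1->2]=4 ship[0->1]=4 prod=4 -> inv=[4 9 19]
Step 7: demand=2,sold=2 ship[1->2]=4 ship[0->1]=4 prod=4 -> inv=[4 9 21]

4 9 21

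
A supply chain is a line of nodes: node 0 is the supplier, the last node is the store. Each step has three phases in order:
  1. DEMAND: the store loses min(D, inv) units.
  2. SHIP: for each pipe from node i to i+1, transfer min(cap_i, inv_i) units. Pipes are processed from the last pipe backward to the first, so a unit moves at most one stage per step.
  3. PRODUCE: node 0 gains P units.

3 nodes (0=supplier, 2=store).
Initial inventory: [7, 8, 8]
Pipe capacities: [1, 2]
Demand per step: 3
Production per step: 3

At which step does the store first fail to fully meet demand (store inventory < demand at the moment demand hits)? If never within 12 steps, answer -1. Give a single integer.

Step 1: demand=3,sold=3 ship[1->2]=2 ship[0->1]=1 prod=3 -> [9 7 7]
Step 2: demand=3,sold=3 ship[1->2]=2 ship[0->1]=1 prod=3 -> [11 6 6]
Step 3: demand=3,sold=3 ship[1->2]=2 ship[0->1]=1 prod=3 -> [13 5 5]
Step 4: demand=3,sold=3 ship[1->2]=2 ship[0->1]=1 prod=3 -> [15 4 4]
Step 5: demand=3,sold=3 ship[1->2]=2 ship[0->1]=1 prod=3 -> [17 3 3]
Step 6: demand=3,sold=3 ship[1->2]=2 ship[0->1]=1 prod=3 -> [19 2 2]
Step 7: demand=3,sold=2 ship[1->2]=2 ship[0->1]=1 prod=3 -> [21 1 2]
Step 8: demand=3,sold=2 ship[1->2]=1 ship[0->1]=1 prod=3 -> [23 1 1]
Step 9: demand=3,sold=1 ship[1->2]=1 ship[0->1]=1 prod=3 -> [25 1 1]
Step 10: demand=3,sold=1 ship[1->2]=1 ship[0->1]=1 prod=3 -> [27 1 1]
Step 11: demand=3,sold=1 ship[1->2]=1 ship[0->1]=1 prod=3 -> [29 1 1]
Step 12: demand=3,sold=1 ship[1->2]=1 ship[0->1]=1 prod=3 -> [31 1 1]
First stockout at step 7

7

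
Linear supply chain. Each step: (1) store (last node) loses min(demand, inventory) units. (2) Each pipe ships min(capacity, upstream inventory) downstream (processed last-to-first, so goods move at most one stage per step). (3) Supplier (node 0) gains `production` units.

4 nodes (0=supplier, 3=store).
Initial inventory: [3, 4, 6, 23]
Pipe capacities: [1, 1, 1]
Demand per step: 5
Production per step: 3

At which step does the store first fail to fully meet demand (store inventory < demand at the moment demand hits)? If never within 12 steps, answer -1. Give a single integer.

Step 1: demand=5,sold=5 ship[2->3]=1 ship[1->2]=1 ship[0->1]=1 prod=3 -> [5 4 6 19]
Step 2: demand=5,sold=5 ship[2->3]=1 ship[1->2]=1 ship[0->1]=1 prod=3 -> [7 4 6 15]
Step 3: demand=5,sold=5 ship[2->3]=1 ship[1->2]=1 ship[0->1]=1 prod=3 -> [9 4 6 11]
Step 4: demand=5,sold=5 ship[2->3]=1 ship[1->2]=1 ship[0->1]=1 prod=3 -> [11 4 6 7]
Step 5: demand=5,sold=5 ship[2->3]=1 ship[1->2]=1 ship[0->1]=1 prod=3 -> [13 4 6 3]
Step 6: demand=5,sold=3 ship[2->3]=1 ship[1->2]=1 ship[0->1]=1 prod=3 -> [15 4 6 1]
Step 7: demand=5,sold=1 ship[2->3]=1 ship[1->2]=1 ship[0->1]=1 prod=3 -> [17 4 6 1]
Step 8: demand=5,sold=1 ship[2->3]=1 ship[1->2]=1 ship[0->1]=1 prod=3 -> [19 4 6 1]
Step 9: demand=5,sold=1 ship[2->3]=1 ship[1->2]=1 ship[0->1]=1 prod=3 -> [21 4 6 1]
Step 10: demand=5,sold=1 ship[2->3]=1 ship[1->2]=1 ship[0->1]=1 prod=3 -> [23 4 6 1]
Step 11: demand=5,sold=1 ship[2->3]=1 ship[1->2]=1 ship[0->1]=1 prod=3 -> [25 4 6 1]
Step 12: demand=5,sold=1 ship[2->3]=1 ship[1->2]=1 ship[0->1]=1 prod=3 -> [27 4 6 1]
First stockout at step 6

6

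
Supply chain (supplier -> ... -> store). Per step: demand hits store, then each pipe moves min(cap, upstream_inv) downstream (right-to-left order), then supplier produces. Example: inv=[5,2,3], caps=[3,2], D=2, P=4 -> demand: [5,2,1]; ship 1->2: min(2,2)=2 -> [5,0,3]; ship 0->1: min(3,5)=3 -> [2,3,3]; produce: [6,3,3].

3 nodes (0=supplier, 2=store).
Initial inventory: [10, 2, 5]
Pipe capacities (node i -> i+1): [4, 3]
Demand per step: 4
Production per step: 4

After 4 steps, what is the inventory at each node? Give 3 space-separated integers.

Step 1: demand=4,sold=4 ship[1->2]=2 ship[0->1]=4 prod=4 -> inv=[10 4 3]
Step 2: demand=4,sold=3 ship[1->2]=3 ship[0->1]=4 prod=4 -> inv=[10 5 3]
Step 3: demand=4,sold=3 ship[1->2]=3 ship[0->1]=4 prod=4 -> inv=[10 6 3]
Step 4: demand=4,sold=3 ship[1->2]=3 ship[0->1]=4 prod=4 -> inv=[10 7 3]

10 7 3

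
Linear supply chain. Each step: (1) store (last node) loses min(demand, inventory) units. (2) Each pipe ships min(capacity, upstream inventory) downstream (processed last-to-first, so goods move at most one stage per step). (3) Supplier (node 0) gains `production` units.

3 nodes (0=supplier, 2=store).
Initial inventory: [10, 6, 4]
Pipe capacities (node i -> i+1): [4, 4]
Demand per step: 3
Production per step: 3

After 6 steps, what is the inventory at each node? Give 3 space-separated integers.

Step 1: demand=3,sold=3 ship[1->2]=4 ship[0->1]=4 prod=3 -> inv=[9 6 5]
Step 2: demand=3,sold=3 ship[1->2]=4 ship[0->1]=4 prod=3 -> inv=[8 6 6]
Step 3: demand=3,sold=3 ship[1->2]=4 ship[0->1]=4 prod=3 -> inv=[7 6 7]
Step 4: demand=3,sold=3 ship[1->2]=4 ship[0->1]=4 prod=3 -> inv=[6 6 8]
Step 5: demand=3,sold=3 ship[1->2]=4 ship[0->1]=4 prod=3 -> inv=[5 6 9]
Step 6: demand=3,sold=3 ship[1->2]=4 ship[0->1]=4 prod=3 -> inv=[4 6 10]

4 6 10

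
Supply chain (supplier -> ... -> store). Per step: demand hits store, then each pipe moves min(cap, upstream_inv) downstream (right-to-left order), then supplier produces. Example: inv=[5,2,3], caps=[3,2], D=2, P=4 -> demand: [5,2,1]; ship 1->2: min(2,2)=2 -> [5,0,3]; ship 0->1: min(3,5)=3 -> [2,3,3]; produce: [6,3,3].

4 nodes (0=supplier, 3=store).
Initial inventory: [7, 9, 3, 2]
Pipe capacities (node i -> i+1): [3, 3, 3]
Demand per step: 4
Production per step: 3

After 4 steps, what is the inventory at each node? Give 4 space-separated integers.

Step 1: demand=4,sold=2 ship[2->3]=3 ship[1->2]=3 ship[0->1]=3 prod=3 -> inv=[7 9 3 3]
Step 2: demand=4,sold=3 ship[2->3]=3 ship[1->2]=3 ship[0->1]=3 prod=3 -> inv=[7 9 3 3]
Step 3: demand=4,sold=3 ship[2->3]=3 ship[1->2]=3 ship[0->1]=3 prod=3 -> inv=[7 9 3 3]
Step 4: demand=4,sold=3 ship[2->3]=3 ship[1->2]=3 ship[0->1]=3 prod=3 -> inv=[7 9 3 3]

7 9 3 3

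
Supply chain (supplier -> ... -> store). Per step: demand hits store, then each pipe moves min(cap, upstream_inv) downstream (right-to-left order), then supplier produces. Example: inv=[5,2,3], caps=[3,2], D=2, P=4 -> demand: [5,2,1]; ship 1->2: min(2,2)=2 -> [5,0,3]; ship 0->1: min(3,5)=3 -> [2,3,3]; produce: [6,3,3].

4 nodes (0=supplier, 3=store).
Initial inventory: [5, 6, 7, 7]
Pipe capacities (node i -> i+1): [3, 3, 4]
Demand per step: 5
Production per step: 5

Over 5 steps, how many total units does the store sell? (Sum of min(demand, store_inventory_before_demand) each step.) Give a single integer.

Step 1: sold=5 (running total=5) -> [7 6 6 6]
Step 2: sold=5 (running total=10) -> [9 6 5 5]
Step 3: sold=5 (running total=15) -> [11 6 4 4]
Step 4: sold=4 (running total=19) -> [13 6 3 4]
Step 5: sold=4 (running total=23) -> [15 6 3 3]

Answer: 23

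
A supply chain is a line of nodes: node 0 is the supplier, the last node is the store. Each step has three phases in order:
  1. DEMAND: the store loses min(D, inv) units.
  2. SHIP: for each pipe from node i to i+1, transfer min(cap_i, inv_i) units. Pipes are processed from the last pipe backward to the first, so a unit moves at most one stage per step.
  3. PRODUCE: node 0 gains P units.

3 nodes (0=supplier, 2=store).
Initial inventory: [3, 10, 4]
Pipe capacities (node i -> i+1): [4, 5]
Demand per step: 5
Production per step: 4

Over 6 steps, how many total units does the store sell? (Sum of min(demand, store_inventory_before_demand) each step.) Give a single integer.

Answer: 29

Derivation:
Step 1: sold=4 (running total=4) -> [4 8 5]
Step 2: sold=5 (running total=9) -> [4 7 5]
Step 3: sold=5 (running total=14) -> [4 6 5]
Step 4: sold=5 (running total=19) -> [4 5 5]
Step 5: sold=5 (running total=24) -> [4 4 5]
Step 6: sold=5 (running total=29) -> [4 4 4]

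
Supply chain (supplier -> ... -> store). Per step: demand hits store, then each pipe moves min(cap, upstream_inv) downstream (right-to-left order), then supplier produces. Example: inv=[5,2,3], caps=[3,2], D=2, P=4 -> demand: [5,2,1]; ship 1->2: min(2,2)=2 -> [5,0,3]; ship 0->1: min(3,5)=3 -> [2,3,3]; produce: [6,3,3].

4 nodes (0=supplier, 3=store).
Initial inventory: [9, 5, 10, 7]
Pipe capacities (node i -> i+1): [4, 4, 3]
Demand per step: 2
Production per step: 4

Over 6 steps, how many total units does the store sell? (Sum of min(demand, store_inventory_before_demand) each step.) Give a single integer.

Answer: 12

Derivation:
Step 1: sold=2 (running total=2) -> [9 5 11 8]
Step 2: sold=2 (running total=4) -> [9 5 12 9]
Step 3: sold=2 (running total=6) -> [9 5 13 10]
Step 4: sold=2 (running total=8) -> [9 5 14 11]
Step 5: sold=2 (running total=10) -> [9 5 15 12]
Step 6: sold=2 (running total=12) -> [9 5 16 13]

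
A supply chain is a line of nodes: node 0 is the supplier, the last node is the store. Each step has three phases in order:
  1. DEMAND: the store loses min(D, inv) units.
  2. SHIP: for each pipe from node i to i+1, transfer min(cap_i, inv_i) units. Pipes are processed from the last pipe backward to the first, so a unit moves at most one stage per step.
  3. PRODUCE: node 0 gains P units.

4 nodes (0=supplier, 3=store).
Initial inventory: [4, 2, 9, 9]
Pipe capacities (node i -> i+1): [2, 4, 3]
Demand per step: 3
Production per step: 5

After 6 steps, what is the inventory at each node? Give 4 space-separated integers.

Step 1: demand=3,sold=3 ship[2->3]=3 ship[1->2]=2 ship[0->1]=2 prod=5 -> inv=[7 2 8 9]
Step 2: demand=3,sold=3 ship[2->3]=3 ship[1->2]=2 ship[0->1]=2 prod=5 -> inv=[10 2 7 9]
Step 3: demand=3,sold=3 ship[2->3]=3 ship[1->2]=2 ship[0->1]=2 prod=5 -> inv=[13 2 6 9]
Step 4: demand=3,sold=3 ship[2->3]=3 ship[1->2]=2 ship[0->1]=2 prod=5 -> inv=[16 2 5 9]
Step 5: demand=3,sold=3 ship[2->3]=3 ship[1->2]=2 ship[0->1]=2 prod=5 -> inv=[19 2 4 9]
Step 6: demand=3,sold=3 ship[2->3]=3 ship[1->2]=2 ship[0->1]=2 prod=5 -> inv=[22 2 3 9]

22 2 3 9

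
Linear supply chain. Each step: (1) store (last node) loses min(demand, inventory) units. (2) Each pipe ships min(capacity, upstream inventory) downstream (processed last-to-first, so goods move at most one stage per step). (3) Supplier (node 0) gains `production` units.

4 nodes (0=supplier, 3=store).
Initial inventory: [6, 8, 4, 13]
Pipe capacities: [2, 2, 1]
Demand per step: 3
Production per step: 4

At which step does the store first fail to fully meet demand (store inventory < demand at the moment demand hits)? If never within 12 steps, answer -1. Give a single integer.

Step 1: demand=3,sold=3 ship[2->3]=1 ship[1->2]=2 ship[0->1]=2 prod=4 -> [8 8 5 11]
Step 2: demand=3,sold=3 ship[2->3]=1 ship[1->2]=2 ship[0->1]=2 prod=4 -> [10 8 6 9]
Step 3: demand=3,sold=3 ship[2->3]=1 ship[1->2]=2 ship[0->1]=2 prod=4 -> [12 8 7 7]
Step 4: demand=3,sold=3 ship[2->3]=1 ship[1->2]=2 ship[0->1]=2 prod=4 -> [14 8 8 5]
Step 5: demand=3,sold=3 ship[2->3]=1 ship[1->2]=2 ship[0->1]=2 prod=4 -> [16 8 9 3]
Step 6: demand=3,sold=3 ship[2->3]=1 ship[1->2]=2 ship[0->1]=2 prod=4 -> [18 8 10 1]
Step 7: demand=3,sold=1 ship[2->3]=1 ship[1->2]=2 ship[0->1]=2 prod=4 -> [20 8 11 1]
Step 8: demand=3,sold=1 ship[2->3]=1 ship[1->2]=2 ship[0->1]=2 prod=4 -> [22 8 12 1]
Step 9: demand=3,sold=1 ship[2->3]=1 ship[1->2]=2 ship[0->1]=2 prod=4 -> [24 8 13 1]
Step 10: demand=3,sold=1 ship[2->3]=1 ship[1->2]=2 ship[0->1]=2 prod=4 -> [26 8 14 1]
Step 11: demand=3,sold=1 ship[2->3]=1 ship[1->2]=2 ship[0->1]=2 prod=4 -> [28 8 15 1]
Step 12: demand=3,sold=1 ship[2->3]=1 ship[1->2]=2 ship[0->1]=2 prod=4 -> [30 8 16 1]
First stockout at step 7

7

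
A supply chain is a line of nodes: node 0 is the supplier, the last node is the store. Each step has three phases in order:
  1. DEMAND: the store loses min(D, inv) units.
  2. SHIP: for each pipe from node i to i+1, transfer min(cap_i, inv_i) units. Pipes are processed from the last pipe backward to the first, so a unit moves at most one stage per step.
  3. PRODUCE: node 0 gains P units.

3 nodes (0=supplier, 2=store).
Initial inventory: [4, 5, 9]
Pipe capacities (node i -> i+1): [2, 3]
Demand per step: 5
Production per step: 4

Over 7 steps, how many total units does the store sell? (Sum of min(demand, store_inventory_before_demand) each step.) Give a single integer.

Step 1: sold=5 (running total=5) -> [6 4 7]
Step 2: sold=5 (running total=10) -> [8 3 5]
Step 3: sold=5 (running total=15) -> [10 2 3]
Step 4: sold=3 (running total=18) -> [12 2 2]
Step 5: sold=2 (running total=20) -> [14 2 2]
Step 6: sold=2 (running total=22) -> [16 2 2]
Step 7: sold=2 (running total=24) -> [18 2 2]

Answer: 24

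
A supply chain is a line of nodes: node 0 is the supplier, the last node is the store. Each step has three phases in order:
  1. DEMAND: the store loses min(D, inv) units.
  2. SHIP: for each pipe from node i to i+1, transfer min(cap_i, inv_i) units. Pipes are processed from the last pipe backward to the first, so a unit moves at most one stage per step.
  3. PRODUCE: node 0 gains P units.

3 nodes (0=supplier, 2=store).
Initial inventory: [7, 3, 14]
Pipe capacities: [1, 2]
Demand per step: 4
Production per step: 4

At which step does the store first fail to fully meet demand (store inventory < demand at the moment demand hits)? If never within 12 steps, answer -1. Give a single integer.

Step 1: demand=4,sold=4 ship[1->2]=2 ship[0->1]=1 prod=4 -> [10 2 12]
Step 2: demand=4,sold=4 ship[1->2]=2 ship[0->1]=1 prod=4 -> [13 1 10]
Step 3: demand=4,sold=4 ship[1->2]=1 ship[0->1]=1 prod=4 -> [16 1 7]
Step 4: demand=4,sold=4 ship[1->2]=1 ship[0->1]=1 prod=4 -> [19 1 4]
Step 5: demand=4,sold=4 ship[1->2]=1 ship[0->1]=1 prod=4 -> [22 1 1]
Step 6: demand=4,sold=1 ship[1->2]=1 ship[0->1]=1 prod=4 -> [25 1 1]
Step 7: demand=4,sold=1 ship[1->2]=1 ship[0->1]=1 prod=4 -> [28 1 1]
Step 8: demand=4,sold=1 ship[1->2]=1 ship[0->1]=1 prod=4 -> [31 1 1]
Step 9: demand=4,sold=1 ship[1->2]=1 ship[0->1]=1 prod=4 -> [34 1 1]
Step 10: demand=4,sold=1 ship[1->2]=1 ship[0->1]=1 prod=4 -> [37 1 1]
Step 11: demand=4,sold=1 ship[1->2]=1 ship[0->1]=1 prod=4 -> [40 1 1]
Step 12: demand=4,sold=1 ship[1->2]=1 ship[0->1]=1 prod=4 -> [43 1 1]
First stockout at step 6

6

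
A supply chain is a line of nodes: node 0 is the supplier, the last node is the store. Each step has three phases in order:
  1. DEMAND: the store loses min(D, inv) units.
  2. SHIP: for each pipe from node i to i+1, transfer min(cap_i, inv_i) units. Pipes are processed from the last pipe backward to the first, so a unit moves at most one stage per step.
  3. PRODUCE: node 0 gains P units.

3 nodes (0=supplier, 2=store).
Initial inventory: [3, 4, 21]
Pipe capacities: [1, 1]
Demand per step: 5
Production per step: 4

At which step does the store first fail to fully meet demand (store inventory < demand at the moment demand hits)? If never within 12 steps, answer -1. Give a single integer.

Step 1: demand=5,sold=5 ship[1->2]=1 ship[0->1]=1 prod=4 -> [6 4 17]
Step 2: demand=5,sold=5 ship[1->2]=1 ship[0->1]=1 prod=4 -> [9 4 13]
Step 3: demand=5,sold=5 ship[1->2]=1 ship[0->1]=1 prod=4 -> [12 4 9]
Step 4: demand=5,sold=5 ship[1->2]=1 ship[0->1]=1 prod=4 -> [15 4 5]
Step 5: demand=5,sold=5 ship[1->2]=1 ship[0->1]=1 prod=4 -> [18 4 1]
Step 6: demand=5,sold=1 ship[1->2]=1 ship[0->1]=1 prod=4 -> [21 4 1]
Step 7: demand=5,sold=1 ship[1->2]=1 ship[0->1]=1 prod=4 -> [24 4 1]
Step 8: demand=5,sold=1 ship[1->2]=1 ship[0->1]=1 prod=4 -> [27 4 1]
Step 9: demand=5,sold=1 ship[1->2]=1 ship[0->1]=1 prod=4 -> [30 4 1]
Step 10: demand=5,sold=1 ship[1->2]=1 ship[0->1]=1 prod=4 -> [33 4 1]
Step 11: demand=5,sold=1 ship[1->2]=1 ship[0->1]=1 prod=4 -> [36 4 1]
Step 12: demand=5,sold=1 ship[1->2]=1 ship[0->1]=1 prod=4 -> [39 4 1]
First stockout at step 6

6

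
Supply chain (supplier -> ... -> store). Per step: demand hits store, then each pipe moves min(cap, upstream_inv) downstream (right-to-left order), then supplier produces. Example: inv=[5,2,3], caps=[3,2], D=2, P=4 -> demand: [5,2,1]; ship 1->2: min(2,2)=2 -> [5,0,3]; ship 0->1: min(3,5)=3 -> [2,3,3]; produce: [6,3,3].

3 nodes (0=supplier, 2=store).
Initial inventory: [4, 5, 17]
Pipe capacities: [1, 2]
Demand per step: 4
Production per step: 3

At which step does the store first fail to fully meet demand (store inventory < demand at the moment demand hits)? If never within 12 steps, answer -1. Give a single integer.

Step 1: demand=4,sold=4 ship[1->2]=2 ship[0->1]=1 prod=3 -> [6 4 15]
Step 2: demand=4,sold=4 ship[1->2]=2 ship[0->1]=1 prod=3 -> [8 3 13]
Step 3: demand=4,sold=4 ship[1->2]=2 ship[0->1]=1 prod=3 -> [10 2 11]
Step 4: demand=4,sold=4 ship[1->2]=2 ship[0->1]=1 prod=3 -> [12 1 9]
Step 5: demand=4,sold=4 ship[1->2]=1 ship[0->1]=1 prod=3 -> [14 1 6]
Step 6: demand=4,sold=4 ship[1->2]=1 ship[0->1]=1 prod=3 -> [16 1 3]
Step 7: demand=4,sold=3 ship[1->2]=1 ship[0->1]=1 prod=3 -> [18 1 1]
Step 8: demand=4,sold=1 ship[1->2]=1 ship[0->1]=1 prod=3 -> [20 1 1]
Step 9: demand=4,sold=1 ship[1->2]=1 ship[0->1]=1 prod=3 -> [22 1 1]
Step 10: demand=4,sold=1 ship[1->2]=1 ship[0->1]=1 prod=3 -> [24 1 1]
Step 11: demand=4,sold=1 ship[1->2]=1 ship[0->1]=1 prod=3 -> [26 1 1]
Step 12: demand=4,sold=1 ship[1->2]=1 ship[0->1]=1 prod=3 -> [28 1 1]
First stockout at step 7

7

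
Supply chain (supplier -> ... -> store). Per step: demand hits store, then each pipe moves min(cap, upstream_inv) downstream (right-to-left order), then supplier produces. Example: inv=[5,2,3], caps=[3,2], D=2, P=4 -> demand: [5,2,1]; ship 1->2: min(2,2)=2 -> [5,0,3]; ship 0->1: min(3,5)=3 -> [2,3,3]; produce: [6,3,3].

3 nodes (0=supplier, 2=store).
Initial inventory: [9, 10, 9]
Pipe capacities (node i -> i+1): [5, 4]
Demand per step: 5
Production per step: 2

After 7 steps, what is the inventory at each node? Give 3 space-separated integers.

Step 1: demand=5,sold=5 ship[1->2]=4 ship[0->1]=5 prod=2 -> inv=[6 11 8]
Step 2: demand=5,sold=5 ship[1->2]=4 ship[0->1]=5 prod=2 -> inv=[3 12 7]
Step 3: demand=5,sold=5 ship[1->2]=4 ship[0->1]=3 prod=2 -> inv=[2 11 6]
Step 4: demand=5,sold=5 ship[1->2]=4 ship[0->1]=2 prod=2 -> inv=[2 9 5]
Step 5: demand=5,sold=5 ship[1->2]=4 ship[0->1]=2 prod=2 -> inv=[2 7 4]
Step 6: demand=5,sold=4 ship[1->2]=4 ship[0->1]=2 prod=2 -> inv=[2 5 4]
Step 7: demand=5,sold=4 ship[1->2]=4 ship[0->1]=2 prod=2 -> inv=[2 3 4]

2 3 4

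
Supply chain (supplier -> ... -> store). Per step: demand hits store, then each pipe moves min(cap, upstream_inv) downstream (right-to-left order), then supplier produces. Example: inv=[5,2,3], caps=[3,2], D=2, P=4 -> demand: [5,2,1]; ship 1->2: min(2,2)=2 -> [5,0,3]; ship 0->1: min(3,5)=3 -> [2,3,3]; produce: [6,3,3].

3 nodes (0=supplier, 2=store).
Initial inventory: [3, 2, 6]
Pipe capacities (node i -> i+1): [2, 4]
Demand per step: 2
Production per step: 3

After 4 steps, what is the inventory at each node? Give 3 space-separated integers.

Step 1: demand=2,sold=2 ship[1->2]=2 ship[0->1]=2 prod=3 -> inv=[4 2 6]
Step 2: demand=2,sold=2 ship[1->2]=2 ship[0->1]=2 prod=3 -> inv=[5 2 6]
Step 3: demand=2,sold=2 ship[1->2]=2 ship[0->1]=2 prod=3 -> inv=[6 2 6]
Step 4: demand=2,sold=2 ship[1->2]=2 ship[0->1]=2 prod=3 -> inv=[7 2 6]

7 2 6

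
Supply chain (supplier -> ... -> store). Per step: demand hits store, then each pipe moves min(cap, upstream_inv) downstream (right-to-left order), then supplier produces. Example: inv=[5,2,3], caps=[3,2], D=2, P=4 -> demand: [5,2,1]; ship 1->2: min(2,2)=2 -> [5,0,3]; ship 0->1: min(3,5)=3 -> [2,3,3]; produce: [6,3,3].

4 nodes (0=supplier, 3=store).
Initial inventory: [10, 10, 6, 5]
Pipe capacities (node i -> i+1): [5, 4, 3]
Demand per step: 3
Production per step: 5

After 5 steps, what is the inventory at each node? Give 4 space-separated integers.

Step 1: demand=3,sold=3 ship[2->3]=3 ship[1->2]=4 ship[0->1]=5 prod=5 -> inv=[10 11 7 5]
Step 2: demand=3,sold=3 ship[2->3]=3 ship[1->2]=4 ship[0->1]=5 prod=5 -> inv=[10 12 8 5]
Step 3: demand=3,sold=3 ship[2->3]=3 ship[1->2]=4 ship[0->1]=5 prod=5 -> inv=[10 13 9 5]
Step 4: demand=3,sold=3 ship[2->3]=3 ship[1->2]=4 ship[0->1]=5 prod=5 -> inv=[10 14 10 5]
Step 5: demand=3,sold=3 ship[2->3]=3 ship[1->2]=4 ship[0->1]=5 prod=5 -> inv=[10 15 11 5]

10 15 11 5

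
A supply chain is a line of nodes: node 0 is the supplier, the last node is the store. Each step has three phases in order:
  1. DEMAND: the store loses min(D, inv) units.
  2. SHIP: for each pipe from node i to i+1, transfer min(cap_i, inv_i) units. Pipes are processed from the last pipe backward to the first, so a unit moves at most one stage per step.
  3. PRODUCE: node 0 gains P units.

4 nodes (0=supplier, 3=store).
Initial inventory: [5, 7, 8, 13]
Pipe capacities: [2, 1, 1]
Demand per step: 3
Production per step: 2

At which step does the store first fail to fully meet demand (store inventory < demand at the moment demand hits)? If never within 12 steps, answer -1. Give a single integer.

Step 1: demand=3,sold=3 ship[2->3]=1 ship[1->2]=1 ship[0->1]=2 prod=2 -> [5 8 8 11]
Step 2: demand=3,sold=3 ship[2->3]=1 ship[1->2]=1 ship[0->1]=2 prod=2 -> [5 9 8 9]
Step 3: demand=3,sold=3 ship[2->3]=1 ship[1->2]=1 ship[0->1]=2 prod=2 -> [5 10 8 7]
Step 4: demand=3,sold=3 ship[2->3]=1 ship[1->2]=1 ship[0->1]=2 prod=2 -> [5 11 8 5]
Step 5: demand=3,sold=3 ship[2->3]=1 ship[1->2]=1 ship[0->1]=2 prod=2 -> [5 12 8 3]
Step 6: demand=3,sold=3 ship[2->3]=1 ship[1->2]=1 ship[0->1]=2 prod=2 -> [5 13 8 1]
Step 7: demand=3,sold=1 ship[2->3]=1 ship[1->2]=1 ship[0->1]=2 prod=2 -> [5 14 8 1]
Step 8: demand=3,sold=1 ship[2->3]=1 ship[1->2]=1 ship[0->1]=2 prod=2 -> [5 15 8 1]
Step 9: demand=3,sold=1 ship[2->3]=1 ship[1->2]=1 ship[0->1]=2 prod=2 -> [5 16 8 1]
Step 10: demand=3,sold=1 ship[2->3]=1 ship[1->2]=1 ship[0->1]=2 prod=2 -> [5 17 8 1]
Step 11: demand=3,sold=1 ship[2->3]=1 ship[1->2]=1 ship[0->1]=2 prod=2 -> [5 18 8 1]
Step 12: demand=3,sold=1 ship[2->3]=1 ship[1->2]=1 ship[0->1]=2 prod=2 -> [5 19 8 1]
First stockout at step 7

7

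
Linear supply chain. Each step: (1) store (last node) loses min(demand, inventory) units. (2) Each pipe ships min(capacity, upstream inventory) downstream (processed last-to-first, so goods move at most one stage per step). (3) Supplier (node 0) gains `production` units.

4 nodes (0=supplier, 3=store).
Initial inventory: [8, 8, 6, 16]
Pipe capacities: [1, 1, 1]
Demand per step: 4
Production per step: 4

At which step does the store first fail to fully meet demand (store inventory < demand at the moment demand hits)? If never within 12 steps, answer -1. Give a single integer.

Step 1: demand=4,sold=4 ship[2->3]=1 ship[1->2]=1 ship[0->1]=1 prod=4 -> [11 8 6 13]
Step 2: demand=4,sold=4 ship[2->3]=1 ship[1->2]=1 ship[0->1]=1 prod=4 -> [14 8 6 10]
Step 3: demand=4,sold=4 ship[2->3]=1 ship[1->2]=1 ship[0->1]=1 prod=4 -> [17 8 6 7]
Step 4: demand=4,sold=4 ship[2->3]=1 ship[1->2]=1 ship[0->1]=1 prod=4 -> [20 8 6 4]
Step 5: demand=4,sold=4 ship[2->3]=1 ship[1->2]=1 ship[0->1]=1 prod=4 -> [23 8 6 1]
Step 6: demand=4,sold=1 ship[2->3]=1 ship[1->2]=1 ship[0->1]=1 prod=4 -> [26 8 6 1]
Step 7: demand=4,sold=1 ship[2->3]=1 ship[1->2]=1 ship[0->1]=1 prod=4 -> [29 8 6 1]
Step 8: demand=4,sold=1 ship[2->3]=1 ship[1->2]=1 ship[0->1]=1 prod=4 -> [32 8 6 1]
Step 9: demand=4,sold=1 ship[2->3]=1 ship[1->2]=1 ship[0->1]=1 prod=4 -> [35 8 6 1]
Step 10: demand=4,sold=1 ship[2->3]=1 ship[1->2]=1 ship[0->1]=1 prod=4 -> [38 8 6 1]
Step 11: demand=4,sold=1 ship[2->3]=1 ship[1->2]=1 ship[0->1]=1 prod=4 -> [41 8 6 1]
Step 12: demand=4,sold=1 ship[2->3]=1 ship[1->2]=1 ship[0->1]=1 prod=4 -> [44 8 6 1]
First stockout at step 6

6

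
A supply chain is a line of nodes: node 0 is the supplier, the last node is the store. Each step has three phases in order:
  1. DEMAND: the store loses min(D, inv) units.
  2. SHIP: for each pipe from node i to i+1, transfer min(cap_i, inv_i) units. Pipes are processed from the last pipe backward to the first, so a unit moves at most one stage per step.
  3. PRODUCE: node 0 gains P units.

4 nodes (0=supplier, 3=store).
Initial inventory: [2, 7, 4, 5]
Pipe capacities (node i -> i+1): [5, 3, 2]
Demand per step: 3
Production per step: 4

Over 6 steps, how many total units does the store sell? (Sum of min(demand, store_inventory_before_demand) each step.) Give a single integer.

Step 1: sold=3 (running total=3) -> [4 6 5 4]
Step 2: sold=3 (running total=6) -> [4 7 6 3]
Step 3: sold=3 (running total=9) -> [4 8 7 2]
Step 4: sold=2 (running total=11) -> [4 9 8 2]
Step 5: sold=2 (running total=13) -> [4 10 9 2]
Step 6: sold=2 (running total=15) -> [4 11 10 2]

Answer: 15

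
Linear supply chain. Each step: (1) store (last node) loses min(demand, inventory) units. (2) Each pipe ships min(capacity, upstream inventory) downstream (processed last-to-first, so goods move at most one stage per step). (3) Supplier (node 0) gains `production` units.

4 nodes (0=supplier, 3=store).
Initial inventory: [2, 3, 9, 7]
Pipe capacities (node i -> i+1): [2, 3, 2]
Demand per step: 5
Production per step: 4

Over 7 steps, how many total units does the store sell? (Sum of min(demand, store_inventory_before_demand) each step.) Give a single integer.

Answer: 19

Derivation:
Step 1: sold=5 (running total=5) -> [4 2 10 4]
Step 2: sold=4 (running total=9) -> [6 2 10 2]
Step 3: sold=2 (running total=11) -> [8 2 10 2]
Step 4: sold=2 (running total=13) -> [10 2 10 2]
Step 5: sold=2 (running total=15) -> [12 2 10 2]
Step 6: sold=2 (running total=17) -> [14 2 10 2]
Step 7: sold=2 (running total=19) -> [16 2 10 2]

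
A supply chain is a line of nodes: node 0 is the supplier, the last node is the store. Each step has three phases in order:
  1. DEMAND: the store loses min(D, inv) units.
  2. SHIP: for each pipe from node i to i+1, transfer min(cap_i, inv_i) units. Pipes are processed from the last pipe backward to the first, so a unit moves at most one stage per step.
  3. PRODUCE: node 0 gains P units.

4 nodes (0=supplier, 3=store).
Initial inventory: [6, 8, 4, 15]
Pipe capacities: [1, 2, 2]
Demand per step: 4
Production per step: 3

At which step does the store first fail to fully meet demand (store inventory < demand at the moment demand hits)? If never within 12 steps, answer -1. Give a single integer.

Step 1: demand=4,sold=4 ship[2->3]=2 ship[1->2]=2 ship[0->1]=1 prod=3 -> [8 7 4 13]
Step 2: demand=4,sold=4 ship[2->3]=2 ship[1->2]=2 ship[0->1]=1 prod=3 -> [10 6 4 11]
Step 3: demand=4,sold=4 ship[2->3]=2 ship[1->2]=2 ship[0->1]=1 prod=3 -> [12 5 4 9]
Step 4: demand=4,sold=4 ship[2->3]=2 ship[1->2]=2 ship[0->1]=1 prod=3 -> [14 4 4 7]
Step 5: demand=4,sold=4 ship[2->3]=2 ship[1->2]=2 ship[0->1]=1 prod=3 -> [16 3 4 5]
Step 6: demand=4,sold=4 ship[2->3]=2 ship[1->2]=2 ship[0->1]=1 prod=3 -> [18 2 4 3]
Step 7: demand=4,sold=3 ship[2->3]=2 ship[1->2]=2 ship[0->1]=1 prod=3 -> [20 1 4 2]
Step 8: demand=4,sold=2 ship[2->3]=2 ship[1->2]=1 ship[0->1]=1 prod=3 -> [22 1 3 2]
Step 9: demand=4,sold=2 ship[2->3]=2 ship[1->2]=1 ship[0->1]=1 prod=3 -> [24 1 2 2]
Step 10: demand=4,sold=2 ship[2->3]=2 ship[1->2]=1 ship[0->1]=1 prod=3 -> [26 1 1 2]
Step 11: demand=4,sold=2 ship[2->3]=1 ship[1->2]=1 ship[0->1]=1 prod=3 -> [28 1 1 1]
Step 12: demand=4,sold=1 ship[2->3]=1 ship[1->2]=1 ship[0->1]=1 prod=3 -> [30 1 1 1]
First stockout at step 7

7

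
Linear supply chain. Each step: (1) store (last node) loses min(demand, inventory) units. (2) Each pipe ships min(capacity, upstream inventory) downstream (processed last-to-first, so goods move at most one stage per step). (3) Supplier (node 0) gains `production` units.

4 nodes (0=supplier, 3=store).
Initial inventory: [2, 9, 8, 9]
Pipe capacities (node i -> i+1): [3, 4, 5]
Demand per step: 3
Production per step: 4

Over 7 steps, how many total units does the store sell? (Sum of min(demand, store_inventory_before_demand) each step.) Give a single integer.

Step 1: sold=3 (running total=3) -> [4 7 7 11]
Step 2: sold=3 (running total=6) -> [5 6 6 13]
Step 3: sold=3 (running total=9) -> [6 5 5 15]
Step 4: sold=3 (running total=12) -> [7 4 4 17]
Step 5: sold=3 (running total=15) -> [8 3 4 18]
Step 6: sold=3 (running total=18) -> [9 3 3 19]
Step 7: sold=3 (running total=21) -> [10 3 3 19]

Answer: 21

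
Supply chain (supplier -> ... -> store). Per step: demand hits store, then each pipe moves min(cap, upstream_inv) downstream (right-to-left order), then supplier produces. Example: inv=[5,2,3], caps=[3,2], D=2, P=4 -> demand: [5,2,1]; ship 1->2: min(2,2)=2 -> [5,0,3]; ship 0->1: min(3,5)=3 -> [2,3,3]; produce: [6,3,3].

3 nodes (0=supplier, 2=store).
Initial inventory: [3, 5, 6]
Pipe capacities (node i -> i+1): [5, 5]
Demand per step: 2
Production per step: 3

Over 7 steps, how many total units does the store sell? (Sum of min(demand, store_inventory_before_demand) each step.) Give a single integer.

Step 1: sold=2 (running total=2) -> [3 3 9]
Step 2: sold=2 (running total=4) -> [3 3 10]
Step 3: sold=2 (running total=6) -> [3 3 11]
Step 4: sold=2 (running total=8) -> [3 3 12]
Step 5: sold=2 (running total=10) -> [3 3 13]
Step 6: sold=2 (running total=12) -> [3 3 14]
Step 7: sold=2 (running total=14) -> [3 3 15]

Answer: 14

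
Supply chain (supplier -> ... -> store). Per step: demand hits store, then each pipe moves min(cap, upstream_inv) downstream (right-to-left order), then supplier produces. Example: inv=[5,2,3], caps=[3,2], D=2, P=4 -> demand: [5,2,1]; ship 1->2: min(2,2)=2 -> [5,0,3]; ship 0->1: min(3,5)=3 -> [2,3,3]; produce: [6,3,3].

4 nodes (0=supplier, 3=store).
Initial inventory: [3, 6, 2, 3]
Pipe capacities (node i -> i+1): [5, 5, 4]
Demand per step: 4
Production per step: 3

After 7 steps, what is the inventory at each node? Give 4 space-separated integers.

Step 1: demand=4,sold=3 ship[2->3]=2 ship[1->2]=5 ship[0->1]=3 prod=3 -> inv=[3 4 5 2]
Step 2: demand=4,sold=2 ship[2->3]=4 ship[1->2]=4 ship[0->1]=3 prod=3 -> inv=[3 3 5 4]
Step 3: demand=4,sold=4 ship[2->3]=4 ship[1->2]=3 ship[0->1]=3 prod=3 -> inv=[3 3 4 4]
Step 4: demand=4,sold=4 ship[2->3]=4 ship[1->2]=3 ship[0->1]=3 prod=3 -> inv=[3 3 3 4]
Step 5: demand=4,sold=4 ship[2->3]=3 ship[1->2]=3 ship[0->1]=3 prod=3 -> inv=[3 3 3 3]
Step 6: demand=4,sold=3 ship[2->3]=3 ship[1->2]=3 ship[0->1]=3 prod=3 -> inv=[3 3 3 3]
Step 7: demand=4,sold=3 ship[2->3]=3 ship[1->2]=3 ship[0->1]=3 prod=3 -> inv=[3 3 3 3]

3 3 3 3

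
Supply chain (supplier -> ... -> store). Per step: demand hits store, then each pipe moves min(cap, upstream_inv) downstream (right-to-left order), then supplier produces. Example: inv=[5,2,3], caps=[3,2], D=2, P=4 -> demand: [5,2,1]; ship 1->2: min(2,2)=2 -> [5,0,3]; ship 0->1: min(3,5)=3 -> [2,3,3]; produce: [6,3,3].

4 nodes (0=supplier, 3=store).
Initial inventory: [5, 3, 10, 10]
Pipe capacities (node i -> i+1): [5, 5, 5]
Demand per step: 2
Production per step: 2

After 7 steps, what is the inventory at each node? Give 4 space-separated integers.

Step 1: demand=2,sold=2 ship[2->3]=5 ship[1->2]=3 ship[0->1]=5 prod=2 -> inv=[2 5 8 13]
Step 2: demand=2,sold=2 ship[2->3]=5 ship[1->2]=5 ship[0->1]=2 prod=2 -> inv=[2 2 8 16]
Step 3: demand=2,sold=2 ship[2->3]=5 ship[1->2]=2 ship[0->1]=2 prod=2 -> inv=[2 2 5 19]
Step 4: demand=2,sold=2 ship[2->3]=5 ship[1->2]=2 ship[0->1]=2 prod=2 -> inv=[2 2 2 22]
Step 5: demand=2,sold=2 ship[2->3]=2 ship[1->2]=2 ship[0->1]=2 prod=2 -> inv=[2 2 2 22]
Step 6: demand=2,sold=2 ship[2->3]=2 ship[1->2]=2 ship[0->1]=2 prod=2 -> inv=[2 2 2 22]
Step 7: demand=2,sold=2 ship[2->3]=2 ship[1->2]=2 ship[0->1]=2 prod=2 -> inv=[2 2 2 22]

2 2 2 22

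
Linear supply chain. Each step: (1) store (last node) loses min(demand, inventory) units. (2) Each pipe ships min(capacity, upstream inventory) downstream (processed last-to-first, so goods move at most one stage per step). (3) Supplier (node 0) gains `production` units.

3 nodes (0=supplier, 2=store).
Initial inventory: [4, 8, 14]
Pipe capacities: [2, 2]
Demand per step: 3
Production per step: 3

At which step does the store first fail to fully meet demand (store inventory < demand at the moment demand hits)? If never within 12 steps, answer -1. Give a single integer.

Step 1: demand=3,sold=3 ship[1->2]=2 ship[0->1]=2 prod=3 -> [5 8 13]
Step 2: demand=3,sold=3 ship[1->2]=2 ship[0->1]=2 prod=3 -> [6 8 12]
Step 3: demand=3,sold=3 ship[1->2]=2 ship[0->1]=2 prod=3 -> [7 8 11]
Step 4: demand=3,sold=3 ship[1->2]=2 ship[0->1]=2 prod=3 -> [8 8 10]
Step 5: demand=3,sold=3 ship[1->2]=2 ship[0->1]=2 prod=3 -> [9 8 9]
Step 6: demand=3,sold=3 ship[1->2]=2 ship[0->1]=2 prod=3 -> [10 8 8]
Step 7: demand=3,sold=3 ship[1->2]=2 ship[0->1]=2 prod=3 -> [11 8 7]
Step 8: demand=3,sold=3 ship[1->2]=2 ship[0->1]=2 prod=3 -> [12 8 6]
Step 9: demand=3,sold=3 ship[1->2]=2 ship[0->1]=2 prod=3 -> [13 8 5]
Step 10: demand=3,sold=3 ship[1->2]=2 ship[0->1]=2 prod=3 -> [14 8 4]
Step 11: demand=3,sold=3 ship[1->2]=2 ship[0->1]=2 prod=3 -> [15 8 3]
Step 12: demand=3,sold=3 ship[1->2]=2 ship[0->1]=2 prod=3 -> [16 8 2]
No stockout in 12 steps

-1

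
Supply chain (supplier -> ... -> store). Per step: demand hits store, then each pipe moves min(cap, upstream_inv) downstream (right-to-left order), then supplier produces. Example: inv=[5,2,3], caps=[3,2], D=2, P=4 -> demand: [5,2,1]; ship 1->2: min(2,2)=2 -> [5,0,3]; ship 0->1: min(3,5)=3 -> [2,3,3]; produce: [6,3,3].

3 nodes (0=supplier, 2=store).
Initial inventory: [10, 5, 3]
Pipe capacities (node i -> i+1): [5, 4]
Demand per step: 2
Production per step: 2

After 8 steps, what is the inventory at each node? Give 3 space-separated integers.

Step 1: demand=2,sold=2 ship[1->2]=4 ship[0->1]=5 prod=2 -> inv=[7 6 5]
Step 2: demand=2,sold=2 ship[1->2]=4 ship[0->1]=5 prod=2 -> inv=[4 7 7]
Step 3: demand=2,sold=2 ship[1->2]=4 ship[0->1]=4 prod=2 -> inv=[2 7 9]
Step 4: demand=2,sold=2 ship[1->2]=4 ship[0->1]=2 prod=2 -> inv=[2 5 11]
Step 5: demand=2,sold=2 ship[1->2]=4 ship[0->1]=2 prod=2 -> inv=[2 3 13]
Step 6: demand=2,sold=2 ship[1->2]=3 ship[0->1]=2 prod=2 -> inv=[2 2 14]
Step 7: demand=2,sold=2 ship[1->2]=2 ship[0->1]=2 prod=2 -> inv=[2 2 14]
Step 8: demand=2,sold=2 ship[1->2]=2 ship[0->1]=2 prod=2 -> inv=[2 2 14]

2 2 14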